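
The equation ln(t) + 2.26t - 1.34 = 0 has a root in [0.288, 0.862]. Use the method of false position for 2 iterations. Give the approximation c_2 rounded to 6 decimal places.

f(0.288000) = -1.933915, f(0.862000) = 0.459620
step 1: c = 0.751777, f(c) = 0.073702 > 0 → new bracket [0.288000, 0.751777]
step 2: c = 0.734752, f(c) = 0.012316 > 0 → new bracket [0.288000, 0.734752]

0.734752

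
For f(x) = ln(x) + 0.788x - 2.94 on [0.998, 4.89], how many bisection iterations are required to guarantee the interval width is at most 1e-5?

19

Initial width b − a = 4.89 − 0.998 = 3.892000.
After n steps the width is (b−a)/2^n; need (b−a)/2^n ≤ 1e-5.
So n ≥ log₂(3.892000/1e-5) = log₂(389200.0000) ≈ 18.5702.
Hence n = 19.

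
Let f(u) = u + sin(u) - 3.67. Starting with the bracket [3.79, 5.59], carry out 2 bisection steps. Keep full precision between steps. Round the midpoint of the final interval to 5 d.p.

f(3.790000) = -0.483918, f(5.590000) = 1.281009 (opposite signs)
step 1: m = 4.690000, f(m) = 0.020251 > 0 → root in [3.790000, 4.690000]
step 2: m = 4.240000, f(m) = -0.320484 < 0 → root in [4.240000, 4.690000]
Midpoint of [4.240000, 4.690000] = 4.465000

4.46500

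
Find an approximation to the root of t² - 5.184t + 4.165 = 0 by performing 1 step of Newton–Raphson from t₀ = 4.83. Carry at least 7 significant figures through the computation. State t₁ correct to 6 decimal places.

4.281479

Newton update: t ← t − f(t)/f'(t).
f'(t) = 2t - 5.184
t_0 = 4.830000: f = 2.455180, f' = 4.476000 → t_1 = 4.830000 - (2.455180)/(4.476000) = 4.281479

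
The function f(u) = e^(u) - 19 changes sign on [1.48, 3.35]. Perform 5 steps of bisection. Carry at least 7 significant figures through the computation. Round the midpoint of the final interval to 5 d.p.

2.97016

f(1.480000) = -14.607054, f(3.350000) = 9.502734 (opposite signs)
step 1: m = 2.415000, f(m) = -7.810230 < 0 → root in [2.415000, 3.350000]
step 2: m = 2.882500, f(m) = -1.141135 < 0 → root in [2.882500, 3.350000]
step 3: m = 3.116250, f(m) = 3.561615 > 0 → root in [2.882500, 3.116250]
step 4: m = 2.999375, f(m) = 1.072987 > 0 → root in [2.882500, 2.999375]
step 5: m = 2.940938, f(m) = -0.066412 < 0 → root in [2.940938, 2.999375]
Midpoint of [2.940938, 2.999375] = 2.970156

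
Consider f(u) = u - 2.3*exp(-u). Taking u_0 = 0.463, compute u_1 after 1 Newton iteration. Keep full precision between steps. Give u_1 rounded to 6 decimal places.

f'(u) = 1 + 2.3*exp(-u)
u_0 = 0.463000: f = -0.984603, f' = 2.447603 → u_1 = 0.463000 - (-0.984603)/(2.447603) = 0.865272

0.865272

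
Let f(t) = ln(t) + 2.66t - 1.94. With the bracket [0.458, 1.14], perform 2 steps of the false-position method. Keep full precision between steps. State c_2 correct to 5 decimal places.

False-position update: c = (a·f(b) − b·f(a))/(f(b) − f(a)); replace the endpoint whose sign matches f(c).
f(0.458000) = -1.502606, f(1.140000) = 1.223428
step 1: c = 0.833922, f(c) = 0.096619 > 0 → new bracket [0.458000, 0.833922]
step 2: c = 0.811211, f(c) = 0.008593 > 0 → new bracket [0.458000, 0.811211]

0.81121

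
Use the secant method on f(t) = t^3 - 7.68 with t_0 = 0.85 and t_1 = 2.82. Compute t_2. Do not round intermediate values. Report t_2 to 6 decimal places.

1.488181

Secant update: t_(k+1) = t_k − f(t_k)·(t_k − t_(k-1))/(f(t_k) − f(t_(k-1))).
f(t_0) = -7.065875, f(t_1) = 14.745768
t_2 = 2.820000 - (14.745768)·(2.820000 - 0.850000)/(14.745768 - (-7.065875)) = 1.488181; f(t_2) = -4.384152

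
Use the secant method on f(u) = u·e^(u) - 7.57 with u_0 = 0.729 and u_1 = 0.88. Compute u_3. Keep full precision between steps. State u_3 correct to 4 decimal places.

f(u_0) = -6.058778, f(u_1) = -5.448408
u_2 = 0.880000 - (-5.448408)·(0.880000 - 0.729000)/(-5.448408 - (-6.058778)) = 2.227887; f(u_2) = 13.105314
u_3 = 2.227887 - (13.105314)·(2.227887 - 0.880000)/(13.105314 - (-5.448408)) = 1.275815; f(u_3) = -3.000518

1.2758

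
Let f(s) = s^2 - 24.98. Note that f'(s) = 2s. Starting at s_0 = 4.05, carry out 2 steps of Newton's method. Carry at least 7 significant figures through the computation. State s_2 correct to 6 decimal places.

4.999204

Newton update: s ← s − f(s)/f'(s).
s_0 = 4.050000: f = -8.577500, f' = 8.100000 → s_1 = 4.050000 - (-8.577500)/(8.100000) = 5.108951
s_1 = 5.108951: f = 1.121376, f' = 10.217901 → s_2 = 5.108951 - (1.121376)/(10.217901) = 4.999204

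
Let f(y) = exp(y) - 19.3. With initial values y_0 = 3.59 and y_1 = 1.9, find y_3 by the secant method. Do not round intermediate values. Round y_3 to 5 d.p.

3.18723

Secant update: y_(k+1) = y_k − f(y_k)·(y_k − y_(k-1))/(f(y_k) − f(y_(k-1))).
f(y_0) = 16.934076, f(y_1) = -12.614106
y_2 = 1.900000 - (-12.614106)·(1.900000 - 3.590000)/(-12.614106 - (16.934076)) = 2.621460; f(y_2) = -5.544204
y_3 = 2.621460 - (-5.544204)·(2.621460 - 1.900000)/(-5.544204 - (-12.614106)) = 3.187228; f(y_3) = 4.921196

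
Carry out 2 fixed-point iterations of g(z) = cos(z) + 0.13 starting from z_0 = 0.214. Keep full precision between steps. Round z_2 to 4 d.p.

z_1 = g(0.214000) = 1.107189
z_2 = g(1.107189) = 0.577177

0.5772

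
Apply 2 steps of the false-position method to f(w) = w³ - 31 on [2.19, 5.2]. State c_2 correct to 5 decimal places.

2.91611

f(2.190000) = -20.496541, f(5.200000) = 109.608000
step 1: c = 2.664192, f(c) = -12.089772 < 0 → new bracket [2.664192, 5.200000]
step 2: c = 2.916106, f(c) = -6.202382 < 0 → new bracket [2.916106, 5.200000]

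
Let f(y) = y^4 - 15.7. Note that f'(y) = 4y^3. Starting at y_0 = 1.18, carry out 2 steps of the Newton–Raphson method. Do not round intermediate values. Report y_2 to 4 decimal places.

2.5673

Newton update: y ← y − f(y)/f'(y).
y_0 = 1.180000: f = -13.761222, f' = 6.572128 → y_1 = 1.180000 - (-13.761222)/(6.572128) = 3.273876
y_1 = 3.273876: f = 99.181209, f' = 140.361092 → y_2 = 3.273876 - (99.181209)/(140.361092) = 2.567261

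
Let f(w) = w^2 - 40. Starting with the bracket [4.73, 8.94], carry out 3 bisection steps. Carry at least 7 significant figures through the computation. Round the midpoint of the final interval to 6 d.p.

6.571875

f(4.730000) = -17.627100, f(8.940000) = 39.923600 (opposite signs)
step 1: m = 6.835000, f(m) = 6.717225 > 0 → root in [4.730000, 6.835000]
step 2: m = 5.782500, f(m) = -6.562694 < 0 → root in [5.782500, 6.835000]
step 3: m = 6.308750, f(m) = -0.199673 < 0 → root in [6.308750, 6.835000]
Midpoint of [6.308750, 6.835000] = 6.571875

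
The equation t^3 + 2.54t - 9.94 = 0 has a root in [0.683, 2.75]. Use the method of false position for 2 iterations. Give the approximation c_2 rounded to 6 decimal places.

1.595678

f(0.683000) = -7.886568, f(2.750000) = 17.841875
step 1: c = 1.316600, f(c) = -4.313596 < 0 → new bracket [1.316600, 2.750000]
step 2: c = 1.595678, f(c) = -1.824081 < 0 → new bracket [1.595678, 2.750000]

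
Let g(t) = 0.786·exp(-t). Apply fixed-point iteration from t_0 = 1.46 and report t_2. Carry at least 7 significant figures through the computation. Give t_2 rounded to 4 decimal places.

t_1 = g(1.460000) = 0.182538
t_2 = g(0.182538) = 0.654858

0.6549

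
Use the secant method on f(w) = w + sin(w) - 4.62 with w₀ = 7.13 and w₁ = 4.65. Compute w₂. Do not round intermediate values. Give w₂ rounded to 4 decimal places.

Secant update: w_(k+1) = w_k − f(w_k)·(w_k − w_(k-1))/(f(w_k) − f(w_(k-1))).
f(w_0) = 3.259174, f(w_1) = -0.968054
w_2 = 4.650000 - (-0.968054)·(4.650000 - 7.130000)/(-0.968054 - (3.259174)) = 5.217931; f(w_2) = -0.276981

5.2179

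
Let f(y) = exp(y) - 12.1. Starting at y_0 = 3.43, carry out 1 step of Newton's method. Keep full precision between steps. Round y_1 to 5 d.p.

2.82188

f'(y) = exp(y)
y_0 = 3.430000: f = 18.776643, f' = 30.876643 → y_1 = 3.430000 - (18.776643)/(30.876643) = 2.821882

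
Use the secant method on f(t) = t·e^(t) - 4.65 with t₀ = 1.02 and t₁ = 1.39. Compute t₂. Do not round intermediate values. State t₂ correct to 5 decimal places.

1.26488

f(t_0) = -1.821341, f(t_1) = 0.930642
t_2 = 1.390000 - (0.930642)·(1.390000 - 1.020000)/(0.930642 - (-1.821341)) = 1.264877; f(t_2) = -0.168978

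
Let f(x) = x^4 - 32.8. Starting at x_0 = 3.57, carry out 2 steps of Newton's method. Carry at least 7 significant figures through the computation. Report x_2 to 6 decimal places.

2.494653

f'(x) = 4x^3
x_0 = 3.570000: f = 129.632476, f' = 181.997172 → x_1 = 3.570000 - (129.632476)/(181.997172) = 2.857723
x_1 = 2.857723: f = 33.893002, f' = 93.351261 → x_2 = 2.857723 - (33.893002)/(93.351261) = 2.494653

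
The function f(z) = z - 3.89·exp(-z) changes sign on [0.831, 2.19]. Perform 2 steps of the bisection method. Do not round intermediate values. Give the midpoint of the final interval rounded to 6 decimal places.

f(0.831000) = -0.863536, f(2.190000) = 1.754644 (opposite signs)
step 1: m = 1.510500, f(m) = 0.651590 > 0 → root in [0.831000, 1.510500]
step 2: m = 1.170750, f(m) = -0.035672 < 0 → root in [1.170750, 1.510500]
Midpoint of [1.170750, 1.510500] = 1.340625

1.340625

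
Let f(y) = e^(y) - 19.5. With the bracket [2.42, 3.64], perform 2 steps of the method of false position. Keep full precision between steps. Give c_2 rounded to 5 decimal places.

f(2.420000) = -8.254141, f(3.640000) = 18.591837
step 1: c = 2.795105, f(c) = -3.135658 < 0 → new bracket [2.795105, 3.640000]
step 2: c = 2.917038, f(c) = -1.013553 < 0 → new bracket [2.917038, 3.640000]

2.91704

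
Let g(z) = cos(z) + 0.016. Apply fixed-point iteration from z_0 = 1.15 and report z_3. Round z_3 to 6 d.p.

z_1 = g(1.150000) = 0.424487
z_2 = g(0.424487) = 0.927250
z_3 = g(0.927250) = 0.616036

0.616036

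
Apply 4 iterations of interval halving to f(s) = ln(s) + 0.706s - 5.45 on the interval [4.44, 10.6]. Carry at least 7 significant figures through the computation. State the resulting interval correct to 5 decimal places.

f(4.440000) = -0.824706, f(10.600000) = 4.394454 (opposite signs)
step 1: m = 7.520000, f(m) = 1.876686 > 0 → root in [4.440000, 7.520000]
step 2: m = 5.980000, f(m) = 0.560301 > 0 → root in [4.440000, 5.980000]
step 3: m = 5.210000, f(m) = -0.121160 < 0 → root in [5.210000, 5.980000]
step 4: m = 5.595000, f(m) = 0.221943 > 0 → root in [5.210000, 5.595000]

[5.21000, 5.59500]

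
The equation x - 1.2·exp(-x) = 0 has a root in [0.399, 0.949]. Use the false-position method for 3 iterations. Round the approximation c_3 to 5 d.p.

False-position update: c = (a·f(b) − b·f(a))/(f(b) − f(a)); replace the endpoint whose sign matches f(c).
f(0.399000) = -0.406189, f(0.949000) = 0.484446
step 1: c = 0.649837, f(c) = 0.023279 > 0 → new bracket [0.399000, 0.649837]
step 2: c = 0.636240, f(c) = 0.001105 > 0 → new bracket [0.399000, 0.636240]
step 3: c = 0.635596, f(c) = 0.000052 > 0 → new bracket [0.399000, 0.635596]

0.63560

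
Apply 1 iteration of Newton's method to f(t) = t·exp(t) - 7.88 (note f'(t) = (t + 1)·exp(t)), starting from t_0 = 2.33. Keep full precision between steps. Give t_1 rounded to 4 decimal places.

t_0 = 2.330000: f = 16.067604, f' = 34.225545 → t_1 = 2.330000 - (16.067604)/(34.225545) = 1.860538

1.8605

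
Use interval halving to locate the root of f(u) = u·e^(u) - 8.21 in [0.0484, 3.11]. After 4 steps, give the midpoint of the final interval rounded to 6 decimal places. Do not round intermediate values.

1.674875

f(0.048400) = -8.159200, f(3.110000) = 61.519448 (opposite signs)
step 1: m = 1.579200, f(m) = -0.549185 < 0 → root in [1.579200, 3.110000]
step 2: m = 2.344600, f(m) = 16.242068 > 0 → root in [1.579200, 2.344600]
step 3: m = 1.961900, f(m) = 5.744658 > 0 → root in [1.579200, 1.961900]
step 4: m = 1.770550, f(m) = 2.190358 > 0 → root in [1.579200, 1.770550]
Midpoint of [1.579200, 1.770550] = 1.674875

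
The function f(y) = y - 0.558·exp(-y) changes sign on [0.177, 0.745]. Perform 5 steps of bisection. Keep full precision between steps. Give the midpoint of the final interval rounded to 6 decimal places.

0.381125

f(0.177000) = -0.290481, f(0.745000) = 0.480098 (opposite signs)
step 1: m = 0.461000, f(m) = 0.109096 > 0 → root in [0.177000, 0.461000]
step 2: m = 0.319000, f(m) = -0.086597 < 0 → root in [0.319000, 0.461000]
step 3: m = 0.390000, f(m) = 0.012202 > 0 → root in [0.319000, 0.390000]
step 4: m = 0.354500, f(m) = -0.036950 < 0 → root in [0.354500, 0.390000]
step 5: m = 0.372250, f(m) = -0.012314 < 0 → root in [0.372250, 0.390000]
Midpoint of [0.372250, 0.390000] = 0.381125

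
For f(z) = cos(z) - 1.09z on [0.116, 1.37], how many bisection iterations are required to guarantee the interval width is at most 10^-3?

Initial width b − a = 1.37 − 0.116 = 1.254000.
After n steps the width is (b−a)/2^n; need (b−a)/2^n ≤ 10^-3.
So n ≥ log₂(1.254000/10^-3) = log₂(1254.0000) ≈ 10.2923.
Hence n = 11.

11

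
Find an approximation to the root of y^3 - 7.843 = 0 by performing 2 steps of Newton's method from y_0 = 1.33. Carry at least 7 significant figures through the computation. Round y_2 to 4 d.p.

2.0440

Newton update: y ← y − f(y)/f'(y).
f'(y) = 3y^2
y_0 = 1.330000: f = -5.490363, f' = 5.306700 → y_1 = 1.330000 - (-5.490363)/(5.306700) = 2.364610
y_1 = 2.364610: f = 5.378428, f' = 16.774136 → y_2 = 2.364610 - (5.378428)/(16.774136) = 2.043971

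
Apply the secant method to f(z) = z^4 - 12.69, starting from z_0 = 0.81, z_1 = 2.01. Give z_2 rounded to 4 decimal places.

f(z_0) = -12.259533, f(z_1) = 3.632408
z_2 = 2.010000 - (3.632408)·(2.010000 - 0.810000)/(3.632408 - (-12.259533)) = 1.735717; f(z_2) = -3.613558

1.7357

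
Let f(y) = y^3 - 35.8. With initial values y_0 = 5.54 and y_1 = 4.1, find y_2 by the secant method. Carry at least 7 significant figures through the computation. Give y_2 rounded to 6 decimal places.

f(y_0) = 134.231464, f(y_1) = 33.121000
y_2 = 4.100000 - (33.121000)·(4.100000 - 5.540000)/(33.121000 - (134.231464)) = 3.628296; f(y_2) = 11.964807

3.628296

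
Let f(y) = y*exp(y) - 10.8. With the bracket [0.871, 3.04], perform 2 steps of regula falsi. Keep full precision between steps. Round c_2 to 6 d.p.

1.395865

False-position update: c = (a·f(b) − b·f(a))/(f(b) − f(a)); replace the endpoint whose sign matches f(c).
f(0.871000) = -8.718921, f(3.040000) = 52.751939
step 1: c = 1.178647, f(c) = -6.969426 < 0 → new bracket [1.178647, 3.040000]
step 2: c = 1.395865, f(c) = -5.162843 < 0 → new bracket [1.395865, 3.040000]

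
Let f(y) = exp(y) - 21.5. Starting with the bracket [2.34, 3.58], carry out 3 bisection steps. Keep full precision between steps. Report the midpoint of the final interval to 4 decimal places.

f(2.340000) = -11.118763, f(3.580000) = 14.373541 (opposite signs)
step 1: m = 2.960000, f(m) = -2.202028 < 0 → root in [2.960000, 3.580000]
step 2: m = 3.270000, f(m) = 4.811339 > 0 → root in [2.960000, 3.270000]
step 3: m = 3.115000, f(m) = 1.033430 > 0 → root in [2.960000, 3.115000]
Midpoint of [2.960000, 3.115000] = 3.037500

3.0375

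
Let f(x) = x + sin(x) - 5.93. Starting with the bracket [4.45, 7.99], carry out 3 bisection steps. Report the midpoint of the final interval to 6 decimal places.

f(4.450000) = -2.445773, f(7.990000) = 3.050764 (opposite signs)
step 1: m = 6.220000, f(m) = 0.226857 > 0 → root in [4.450000, 6.220000]
step 2: m = 5.335000, f(m) = -1.407359 < 0 → root in [5.335000, 6.220000]
step 3: m = 5.777500, f(m) = -0.636907 < 0 → root in [5.777500, 6.220000]
Midpoint of [5.777500, 6.220000] = 5.998750

5.998750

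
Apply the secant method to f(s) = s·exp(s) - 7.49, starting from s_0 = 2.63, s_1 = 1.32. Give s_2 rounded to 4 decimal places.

1.4258

f(s_0) = 28.998015, f(s_1) = -2.548684
s_2 = 1.320000 - (-2.548684)·(1.320000 - 2.630000)/(-2.548684 - (28.998015)) = 1.425836; f(s_2) = -1.556619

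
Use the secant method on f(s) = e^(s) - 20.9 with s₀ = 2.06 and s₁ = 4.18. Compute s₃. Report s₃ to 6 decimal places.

Secant update: s_(k+1) = s_k − f(s_k)·(s_k − s_(k-1))/(f(s_k) − f(s_(k-1))).
f(s_0) = -13.054030, f(s_1) = 44.465853
s_2 = 4.180000 - (44.465853)·(4.180000 - 2.060000)/(44.465853 - (-13.054030)) = 2.541130; f(s_2) = -8.205992
s_3 = 2.541130 - (-8.205992)·(2.541130 - 4.180000)/(-8.205992 - (44.465853)) = 2.796457; f(s_3) = -4.513510

2.796457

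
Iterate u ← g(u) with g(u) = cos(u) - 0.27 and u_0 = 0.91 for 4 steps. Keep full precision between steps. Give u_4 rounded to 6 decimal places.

u_1 = g(0.910000) = 0.343746
u_2 = g(0.343746) = 0.671499
u_3 = g(0.671499) = 0.512890
u_4 = g(0.512890) = 0.601330

0.601330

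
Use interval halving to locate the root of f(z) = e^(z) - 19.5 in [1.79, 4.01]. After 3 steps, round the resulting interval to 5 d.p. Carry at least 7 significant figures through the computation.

[2.90000, 3.17750]

f(1.790000) = -13.510548, f(4.010000) = 35.646871 (opposite signs)
step 1: m = 2.900000, f(m) = -1.325855 < 0 → root in [2.900000, 4.010000]
step 2: m = 3.455000, f(m) = 12.158289 > 0 → root in [2.900000, 3.455000]
step 3: m = 3.177500, f(m) = 4.486712 > 0 → root in [2.900000, 3.177500]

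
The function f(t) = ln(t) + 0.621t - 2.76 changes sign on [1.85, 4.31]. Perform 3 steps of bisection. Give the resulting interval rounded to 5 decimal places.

f(1.850000) = -0.995964, f(4.310000) = 1.377448 (opposite signs)
step 1: m = 3.080000, f(m) = 0.277610 > 0 → root in [1.850000, 3.080000]
step 2: m = 2.465000, f(m) = -0.327043 < 0 → root in [2.465000, 3.080000]
step 3: m = 2.772500, f(m) = -0.018528 < 0 → root in [2.772500, 3.080000]

[2.77250, 3.08000]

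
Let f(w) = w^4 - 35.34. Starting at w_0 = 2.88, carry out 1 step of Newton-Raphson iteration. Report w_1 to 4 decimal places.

2.5299

f'(w) = 4w^3
w_0 = 2.880000: f = 33.457071, f' = 95.551488 → w_1 = 2.880000 - (33.457071)/(95.551488) = 2.529853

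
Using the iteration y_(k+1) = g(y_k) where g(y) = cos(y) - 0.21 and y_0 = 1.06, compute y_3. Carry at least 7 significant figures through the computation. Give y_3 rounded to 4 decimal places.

0.5208

y_1 = g(1.060000) = 0.278872
y_2 = g(0.278872) = 0.751367
y_3 = g(0.751367) = 0.520757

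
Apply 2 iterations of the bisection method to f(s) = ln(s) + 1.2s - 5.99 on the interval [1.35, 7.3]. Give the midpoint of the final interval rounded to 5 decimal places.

3.58125

f(1.350000) = -4.069895, f(7.300000) = 4.757874 (opposite signs)
step 1: m = 4.325000, f(m) = 0.664412 > 0 → root in [1.350000, 4.325000]
step 2: m = 2.837500, f(m) = -1.542077 < 0 → root in [2.837500, 4.325000]
Midpoint of [2.837500, 4.325000] = 3.581250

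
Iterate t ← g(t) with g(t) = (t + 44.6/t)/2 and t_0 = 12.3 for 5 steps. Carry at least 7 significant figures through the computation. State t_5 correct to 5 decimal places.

t_1 = g(12.300000) = 7.963008
t_2 = g(7.963008) = 6.781953
t_3 = g(6.781953) = 6.679115
t_4 = g(6.679115) = 6.678323
t_5 = g(6.678323) = 6.678323

6.67832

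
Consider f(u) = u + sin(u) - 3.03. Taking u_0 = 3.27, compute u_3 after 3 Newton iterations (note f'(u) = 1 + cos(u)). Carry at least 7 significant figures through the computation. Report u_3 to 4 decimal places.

-50.9976

Newton update: u ← u − f(u)/f'(u).
u_0 = 3.270000: f = 0.111945, f' = 0.008233 → u_1 = 3.270000 - (0.111945)/(0.008233) = -10.327300
u_1 = -10.327300: f = -12.572408, f' = 0.380368 → u_2 = -10.327300 - (-12.572408)/(0.380368) = 22.725994
u_2 = 22.725994: f = 19.025521, f' = 0.258065 → u_3 = 22.725994 - (19.025521)/(0.258065) = -50.997644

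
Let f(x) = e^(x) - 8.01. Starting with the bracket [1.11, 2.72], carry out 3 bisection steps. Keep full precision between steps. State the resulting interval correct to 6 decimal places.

[1.915000, 2.116250]

f(1.110000) = -4.975642, f(2.720000) = 7.170322 (opposite signs)
step 1: m = 1.915000, f(m) = -1.223061 < 0 → root in [1.915000, 2.720000]
step 2: m = 2.317500, f(m) = 2.140267 > 0 → root in [1.915000, 2.317500]
step 3: m = 2.116250, f(m) = 0.289954 > 0 → root in [1.915000, 2.116250]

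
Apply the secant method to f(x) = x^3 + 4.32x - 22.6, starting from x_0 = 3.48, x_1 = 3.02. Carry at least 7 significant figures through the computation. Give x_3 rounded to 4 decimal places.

f(x_0) = 34.577792, f(x_1) = 17.990008
x_2 = 3.020000 - (17.990008)·(3.020000 - 3.480000)/(17.990008 - (34.577792)) = 2.521115; f(x_2) = 4.315466
x_3 = 2.521115 - (4.315466)·(2.521115 - 3.020000)/(4.315466 - (17.990008)) = 2.363674; f(x_3) = 0.816818

2.3637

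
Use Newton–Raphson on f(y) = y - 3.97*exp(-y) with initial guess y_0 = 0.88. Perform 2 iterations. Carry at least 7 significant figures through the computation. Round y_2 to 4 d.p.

1.1978

f'(y) = 1 + 3.97*exp(-y)
y_0 = 0.880000: f = -0.766688, f' = 2.646688 → y_1 = 0.880000 - (-0.766688)/(2.646688) = 1.169678
y_1 = 1.169678: f = -0.062875, f' = 2.232553 → y_2 = 1.169678 - (-0.062875)/(2.232553) = 1.197841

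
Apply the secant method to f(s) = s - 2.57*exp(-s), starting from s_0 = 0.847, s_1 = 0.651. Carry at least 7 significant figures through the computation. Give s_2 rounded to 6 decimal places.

f(s_0) = -0.254757, f(s_1) = -0.689317
s_2 = 0.651000 - (-0.689317)·(0.651000 - 0.847000)/(-0.689317 - (-0.254757)) = 0.961903; f(s_2) = -0.020261

0.961903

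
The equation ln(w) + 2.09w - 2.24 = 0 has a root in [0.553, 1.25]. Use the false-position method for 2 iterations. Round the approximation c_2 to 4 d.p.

1.0507

f(0.553000) = -1.676627, f(1.250000) = 0.595644
step 1: c = 1.067291, f(c) = 0.055763 > 0 → new bracket [0.553000, 1.067291]
step 2: c = 1.050737, f(c) = 0.005533 > 0 → new bracket [0.553000, 1.050737]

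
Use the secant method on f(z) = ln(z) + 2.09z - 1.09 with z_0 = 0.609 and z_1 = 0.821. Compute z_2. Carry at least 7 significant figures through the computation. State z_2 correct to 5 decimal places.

f(z_0) = -0.313127, f(z_1) = 0.428658
z_2 = 0.821000 - (0.428658)·(0.821000 - 0.609000)/(0.428658 - (-0.313127)) = 0.698491; f(z_2) = 0.011013

0.69849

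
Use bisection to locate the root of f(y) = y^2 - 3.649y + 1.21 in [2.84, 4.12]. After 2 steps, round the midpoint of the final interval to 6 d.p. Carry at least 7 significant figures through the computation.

f(2.840000) = -1.087560, f(4.120000) = 3.150520 (opposite signs)
step 1: m = 3.480000, f(m) = 0.621880 > 0 → root in [2.840000, 3.480000]
step 2: m = 3.160000, f(m) = -0.335240 < 0 → root in [3.160000, 3.480000]
Midpoint of [3.160000, 3.480000] = 3.320000

3.320000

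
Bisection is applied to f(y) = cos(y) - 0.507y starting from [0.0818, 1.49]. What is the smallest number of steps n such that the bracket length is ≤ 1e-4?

Initial width b − a = 1.49 − 0.0818 = 1.408200.
After n steps the width is (b−a)/2^n; need (b−a)/2^n ≤ 1e-4.
So n ≥ log₂(1.408200/1e-4) = log₂(14082.0000) ≈ 13.7816.
Hence n = 14.

14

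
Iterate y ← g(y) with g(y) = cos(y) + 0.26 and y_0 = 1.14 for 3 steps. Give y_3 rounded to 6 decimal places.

0.767011

y_1 = g(1.140000) = 0.677595
y_2 = g(0.677595) = 1.039083
y_3 = g(1.039083) = 0.767011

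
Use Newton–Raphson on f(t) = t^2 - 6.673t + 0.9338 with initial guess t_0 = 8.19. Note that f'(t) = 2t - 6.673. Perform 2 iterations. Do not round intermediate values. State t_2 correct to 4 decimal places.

6.5416

t_0 = 8.190000: f = 13.358030, f' = 9.707000 → t_1 = 8.190000 - (13.358030)/(9.707000) = 6.813877
t_1 = 6.813877: f = 1.893716, f' = 6.954753 → t_2 = 6.813877 - (1.893716)/(6.954753) = 6.541586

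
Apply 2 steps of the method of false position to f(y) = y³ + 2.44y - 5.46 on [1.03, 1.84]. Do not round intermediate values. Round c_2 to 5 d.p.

1.29500

f(1.030000) = -1.854073, f(1.840000) = 5.259104
step 1: c = 1.241129, f(c) = -0.519807 < 0 → new bracket [1.241129, 1.840000]
step 2: c = 1.294997, f(c) = -0.128475 < 0 → new bracket [1.294997, 1.840000]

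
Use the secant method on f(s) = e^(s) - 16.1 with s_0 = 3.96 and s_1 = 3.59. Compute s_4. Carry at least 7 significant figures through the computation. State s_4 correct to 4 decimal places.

f(s_0) = 36.357326, f(s_1) = 20.134076
s_2 = 3.590000 - (20.134076)·(3.590000 - 3.960000)/(20.134076 - (36.357326)) = 3.130807; f(s_2) = 6.792439
s_3 = 3.130807 - (6.792439)·(3.130807 - 3.590000)/(6.792439 - (20.134076)) = 2.897024; f(s_3) = 2.020141
s_4 = 2.897024 - (2.020141)·(2.897024 - 3.130807)/(2.020141 - (6.792439)) = 2.798063; f(s_4) = 0.312817

2.7981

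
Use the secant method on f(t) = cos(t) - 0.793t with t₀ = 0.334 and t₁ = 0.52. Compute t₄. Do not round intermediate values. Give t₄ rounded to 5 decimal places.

f(t_0) = 0.679877, f(t_1) = 0.455459
t_2 = 0.520000 - (0.455459)·(0.520000 - 0.334000)/(0.455459 - (0.679877)) = 0.897490; f(t_2) = -0.088136
t_3 = 0.897490 - (-0.088136)·(0.897490 - 0.520000)/(-0.088136 - (0.455459)) = 0.836286; f(t_3) = 0.007049
t_4 = 0.836286 - (0.007049)·(0.836286 - 0.897490)/(0.007049 - (-0.088136)) = 0.840819; f(t_4) = 0.000084

0.84082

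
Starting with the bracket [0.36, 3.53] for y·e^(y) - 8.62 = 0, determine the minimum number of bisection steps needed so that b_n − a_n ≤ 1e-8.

Initial width b − a = 3.53 − 0.36 = 3.170000.
After n steps the width is (b−a)/2^n; need (b−a)/2^n ≤ 1e-8.
So n ≥ log₂(3.170000/1e-8) = log₂(317000000.0000) ≈ 28.2399.
Hence n = 29.

29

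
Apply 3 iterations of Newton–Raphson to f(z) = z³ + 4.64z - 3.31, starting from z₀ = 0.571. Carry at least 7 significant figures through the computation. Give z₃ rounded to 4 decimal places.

0.6533

f'(z) = 3z² + 4.64
z_0 = 0.571000: f = -0.474391, f' = 5.618123 → z_1 = 0.571000 - (-0.474391)/(5.618123) = 0.655439
z_1 = 0.655439: f = 0.012816, f' = 5.928802 → z_2 = 0.655439 - (0.012816)/(5.928802) = 0.653278
z_2 = 0.653278: f = 0.000009, f' = 5.920315 → z_3 = 0.653278 - (0.000009)/(5.920315) = 0.653276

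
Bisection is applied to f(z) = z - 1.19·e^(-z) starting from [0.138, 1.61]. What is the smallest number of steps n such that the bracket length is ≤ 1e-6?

21

Initial width b − a = 1.61 − 0.138 = 1.472000.
After n steps the width is (b−a)/2^n; need (b−a)/2^n ≤ 1e-6.
So n ≥ log₂(1.472000/1e-6) = log₂(1472000.0000) ≈ 20.4893.
Hence n = 21.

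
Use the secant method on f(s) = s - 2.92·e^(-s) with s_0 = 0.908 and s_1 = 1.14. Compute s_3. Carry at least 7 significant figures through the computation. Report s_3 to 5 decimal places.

f(s_0) = -0.269724, f(s_1) = 0.206128
s_2 = 1.140000 - (0.206128)·(1.140000 - 0.908000)/(0.206128 - (-0.269724)) = 1.039503; f(s_2) = 0.006902
s_3 = 1.039503 - (0.006902)·(1.039503 - 1.140000)/(0.006902 - (0.206128)) = 1.036021; f(s_3) = -0.000181

1.03602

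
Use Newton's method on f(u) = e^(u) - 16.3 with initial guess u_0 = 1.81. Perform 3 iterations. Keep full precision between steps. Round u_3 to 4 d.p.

f'(u) = e^(u)
u_0 = 1.810000: f = -10.189553, f' = 6.110447 → u_1 = 1.810000 - (-10.189553)/(6.110447) = 3.477562
u_1 = 3.477562: f = 16.080696, f' = 32.380696 → u_2 = 3.477562 - (16.080696)/(32.380696) = 2.980949
u_2 = 2.980949: f = 3.406505, f' = 19.706505 → u_3 = 2.980949 - (3.406505)/(19.706505) = 2.808087

2.8081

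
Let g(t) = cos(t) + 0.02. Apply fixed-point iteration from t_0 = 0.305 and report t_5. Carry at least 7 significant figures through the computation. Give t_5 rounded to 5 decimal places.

0.80009

t_1 = g(0.305000) = 0.973847
t_2 = g(0.973847) = 0.582122
t_3 = g(0.582122) = 0.855298
t_4 = g(0.855298) = 0.675994
t_5 = g(0.675994) = 0.800086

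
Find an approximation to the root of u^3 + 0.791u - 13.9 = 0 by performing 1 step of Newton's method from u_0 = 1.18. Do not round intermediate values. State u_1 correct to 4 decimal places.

3.4592

Newton update: u ← u − f(u)/f'(u).
f'(u) = 3u^2 + 0.791
u_0 = 1.180000: f = -11.323588, f' = 4.968200 → u_1 = 1.180000 - (-11.323588)/(4.968200) = 3.459213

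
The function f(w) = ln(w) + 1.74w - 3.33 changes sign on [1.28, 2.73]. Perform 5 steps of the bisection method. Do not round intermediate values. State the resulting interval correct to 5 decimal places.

f(1.280000) = -0.855940, f(2.730000) = 2.424502 (opposite signs)
step 1: m = 2.005000, f(m) = 0.854344 > 0 → root in [1.280000, 2.005000]
step 2: m = 1.642500, f(m) = 0.024169 > 0 → root in [1.280000, 1.642500]
step 3: m = 1.461250, f(m) = -0.408133 < 0 → root in [1.461250, 1.642500]
step 4: m = 1.551875, f(m) = -0.190274 < 0 → root in [1.551875, 1.642500]
step 5: m = 1.597187, f(m) = -0.082649 < 0 → root in [1.597187, 1.642500]

[1.59719, 1.64250]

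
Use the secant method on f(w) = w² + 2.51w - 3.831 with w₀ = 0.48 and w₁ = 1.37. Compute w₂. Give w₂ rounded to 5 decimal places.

f(w_0) = -2.395800, f(w_1) = 1.484600
w_2 = 1.370000 - (1.484600)·(1.370000 - 0.480000)/(1.484600 - (-2.395800)) = 1.029495; f(w_2) = -0.187106

1.02950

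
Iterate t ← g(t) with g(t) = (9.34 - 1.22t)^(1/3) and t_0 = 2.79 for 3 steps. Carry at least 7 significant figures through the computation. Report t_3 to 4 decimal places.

1.9122

t_1 = g(2.790000) = 1.810657
t_2 = g(1.810657) = 1.924790
t_3 = g(1.924790) = 1.912180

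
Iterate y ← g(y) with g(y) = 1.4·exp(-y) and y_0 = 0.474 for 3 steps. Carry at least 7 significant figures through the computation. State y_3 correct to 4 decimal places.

y_1 = g(0.474000) = 0.871510
y_2 = g(0.871510) = 0.585647
y_3 = g(0.585647) = 0.779444

0.7794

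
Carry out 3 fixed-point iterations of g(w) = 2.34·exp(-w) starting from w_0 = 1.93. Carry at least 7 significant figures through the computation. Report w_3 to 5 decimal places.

w_1 = g(1.930000) = 0.339647
w_2 = g(0.339647) = 1.666131
w_3 = g(1.666131) = 0.442206

0.44221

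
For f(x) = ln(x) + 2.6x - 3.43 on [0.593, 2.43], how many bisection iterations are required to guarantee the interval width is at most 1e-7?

25

Initial width b − a = 2.43 − 0.593 = 1.837000.
After n steps the width is (b−a)/2^n; need (b−a)/2^n ≤ 1e-7.
So n ≥ log₂(1.837000/1e-7) = log₂(18370000.0000) ≈ 24.1308.
Hence n = 25.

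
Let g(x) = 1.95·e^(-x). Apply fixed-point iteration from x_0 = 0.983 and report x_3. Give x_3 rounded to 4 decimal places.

0.7617

x_1 = g(0.983000) = 0.729664
x_2 = g(0.729664) = 0.940038
x_3 = g(0.940038) = 0.761695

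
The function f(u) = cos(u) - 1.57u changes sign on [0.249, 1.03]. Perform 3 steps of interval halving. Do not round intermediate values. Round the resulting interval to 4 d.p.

[0.5419, 0.6395]

f(0.249000) = 0.578229, f(1.030000) = -1.102281 (opposite signs)
step 1: m = 0.639500, f(m) = -0.201621 < 0 → root in [0.249000, 0.639500]
step 2: m = 0.444250, f(m) = 0.205461 > 0 → root in [0.444250, 0.639500]
step 3: m = 0.541875, f(m) = 0.005999 > 0 → root in [0.541875, 0.639500]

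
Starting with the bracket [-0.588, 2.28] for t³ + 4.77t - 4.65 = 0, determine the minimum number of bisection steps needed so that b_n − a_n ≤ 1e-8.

29

Initial width b − a = 2.28 − -0.588 = 2.868000.
After n steps the width is (b−a)/2^n; need (b−a)/2^n ≤ 1e-8.
So n ≥ log₂(2.868000/1e-8) = log₂(286800000.0000) ≈ 28.0955.
Hence n = 29.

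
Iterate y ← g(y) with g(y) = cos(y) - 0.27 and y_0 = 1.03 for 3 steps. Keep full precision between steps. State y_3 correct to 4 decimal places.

0.4947

y_1 = g(1.030000) = 0.244819
y_2 = g(0.244819) = 0.700181
y_3 = g(0.700181) = 0.494725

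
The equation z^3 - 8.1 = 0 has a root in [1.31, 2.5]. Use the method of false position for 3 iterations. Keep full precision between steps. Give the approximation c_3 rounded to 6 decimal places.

2.000031

False-position update: c = (a·f(b) − b·f(a))/(f(b) − f(a)); replace the endpoint whose sign matches f(c).
f(1.310000) = -5.851909, f(2.500000) = 7.525000
step 1: c = 1.830582, f(c) = -1.965669 < 0 → new bracket [1.830582, 2.500000]
step 2: c = 1.969229, f(c) = -0.463603 < 0 → new bracket [1.969229, 2.500000]
step 3: c = 2.000031, f(c) = -0.099628 < 0 → new bracket [2.000031, 2.500000]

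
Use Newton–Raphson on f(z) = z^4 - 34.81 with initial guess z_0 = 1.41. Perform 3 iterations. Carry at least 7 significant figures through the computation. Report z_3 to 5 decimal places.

2.68699

f'(z) = 4z^3
z_0 = 1.410000: f = -30.857458, f' = 11.212884 → z_1 = 1.410000 - (-30.857458)/(11.212884) = 4.161964
z_1 = 4.161964: f = 265.239892, f' = 288.373333 → z_2 = 4.161964 - (265.239892)/(288.373333) = 3.242185
z_2 = 3.242185: f = 75.687164, f' = 136.324320 → z_3 = 3.242185 - (75.687164)/(136.324320) = 2.686986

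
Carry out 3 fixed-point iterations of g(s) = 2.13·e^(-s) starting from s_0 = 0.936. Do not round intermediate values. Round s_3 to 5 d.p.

0.84562

s_1 = g(0.936000) = 0.835372
s_2 = g(0.835372) = 0.923809
s_3 = g(0.923809) = 0.845619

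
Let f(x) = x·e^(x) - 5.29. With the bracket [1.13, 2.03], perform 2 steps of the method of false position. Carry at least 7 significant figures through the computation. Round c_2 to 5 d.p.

f(1.130000) = -1.791908, f(2.030000) = 10.166595
step 1: c = 1.264859, f(c) = -0.809115 < 0 → new bracket [1.264859, 2.030000]
step 2: c = 1.321265, f(c) = -0.337691 < 0 → new bracket [1.321265, 2.030000]

1.32126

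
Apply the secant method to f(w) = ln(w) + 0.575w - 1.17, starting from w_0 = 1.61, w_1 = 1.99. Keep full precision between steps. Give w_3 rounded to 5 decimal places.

f(w_0) = 0.231984, f(w_1) = 0.662385
w_2 = 1.990000 - (0.662385)·(1.990000 - 1.610000)/(0.662385 - (0.231984)) = 1.405181; f(w_2) = -0.021854
w_3 = 1.405181 - (-0.021854)·(1.405181 - 1.990000)/(-0.021854 - (0.662385)) = 1.423860; f(w_3) = 0.002091

1.42386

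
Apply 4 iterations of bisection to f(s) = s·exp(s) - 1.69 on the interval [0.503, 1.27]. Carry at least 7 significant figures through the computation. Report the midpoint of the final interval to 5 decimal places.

f(0.503000) = -0.858202, f(1.270000) = 2.832283 (opposite signs)
step 1: m = 0.886500, f(m) = 0.461200 > 0 → root in [0.503000, 0.886500]
step 2: m = 0.694750, f(m) = -0.298271 < 0 → root in [0.694750, 0.886500]
step 3: m = 0.790625, f(m) = 0.053149 > 0 → root in [0.694750, 0.790625]
step 4: m = 0.742687, f(m) = -0.129186 < 0 → root in [0.742687, 0.790625]
Midpoint of [0.742687, 0.790625] = 0.766656

0.76666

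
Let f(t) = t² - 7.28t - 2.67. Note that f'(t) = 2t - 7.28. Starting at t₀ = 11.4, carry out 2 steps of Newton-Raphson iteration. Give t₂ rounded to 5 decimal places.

t_0 = 11.400000: f = 44.298000, f' = 15.520000 → t_1 = 11.400000 - (44.298000)/(15.520000) = 8.545747
t_1 = 8.545747: f = 8.146758, f' = 9.811495 → t_2 = 8.545747 - (8.146758)/(9.811495) = 7.715420

7.71542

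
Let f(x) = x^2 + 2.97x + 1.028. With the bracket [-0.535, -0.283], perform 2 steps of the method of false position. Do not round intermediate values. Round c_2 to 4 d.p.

False-position update: c = (a·f(b) − b·f(a))/(f(b) − f(a)); replace the endpoint whose sign matches f(c).
f(-0.535000) = -0.274725, f(-0.283000) = 0.267579
step 1: c = -0.407340, f(c) = -0.015873 < 0 → new bracket [-0.407340, -0.283000]
step 2: c = -0.400377, f(c) = -0.000817 < 0 → new bracket [-0.400377, -0.283000]

-0.4004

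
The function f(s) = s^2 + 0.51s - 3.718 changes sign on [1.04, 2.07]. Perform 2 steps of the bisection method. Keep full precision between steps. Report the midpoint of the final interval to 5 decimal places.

1.68375

f(1.040000) = -2.106000, f(2.070000) = 1.622600 (opposite signs)
step 1: m = 1.555000, f(m) = -0.506925 < 0 → root in [1.555000, 2.070000]
step 2: m = 1.812500, f(m) = 0.491531 > 0 → root in [1.555000, 1.812500]
Midpoint of [1.555000, 1.812500] = 1.683750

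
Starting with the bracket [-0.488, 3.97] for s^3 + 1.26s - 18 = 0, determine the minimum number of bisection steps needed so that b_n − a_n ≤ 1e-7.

Initial width b − a = 3.97 − -0.488 = 4.458000.
After n steps the width is (b−a)/2^n; need (b−a)/2^n ≤ 1e-7.
So n ≥ log₂(4.458000/1e-7) = log₂(44580000.0000) ≈ 25.4099.
Hence n = 26.

26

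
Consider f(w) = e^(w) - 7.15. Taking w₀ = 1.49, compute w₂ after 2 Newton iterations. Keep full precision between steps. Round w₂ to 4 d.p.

f'(w) = e^(w)
w_0 = 1.490000: f = -2.712904, f' = 4.437096 → w_1 = 1.490000 - (-2.712904)/(4.437096) = 2.101414
w_1 = 2.101414: f = 1.027729, f' = 8.177729 → w_2 = 2.101414 - (1.027729)/(8.177729) = 1.975740

1.9757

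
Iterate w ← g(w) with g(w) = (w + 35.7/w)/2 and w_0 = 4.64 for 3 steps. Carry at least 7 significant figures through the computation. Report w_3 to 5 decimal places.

5.97495

w_1 = g(4.640000) = 6.166983
w_2 = g(6.166983) = 5.977938
w_3 = g(5.977938) = 5.974948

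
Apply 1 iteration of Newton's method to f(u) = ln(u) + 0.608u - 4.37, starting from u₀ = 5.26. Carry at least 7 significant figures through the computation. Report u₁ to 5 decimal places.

f'(u) = 1/u + 0.608
u_0 = 5.260000: f = 0.488211, f' = 0.798114 → u_1 = 5.260000 - (0.488211)/(0.798114) = 4.648294

4.64829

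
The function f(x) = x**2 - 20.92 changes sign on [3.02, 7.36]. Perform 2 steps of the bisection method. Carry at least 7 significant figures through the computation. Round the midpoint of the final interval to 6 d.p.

f(3.020000) = -11.799600, f(7.360000) = 33.249600 (opposite signs)
step 1: m = 5.190000, f(m) = 6.016100 > 0 → root in [3.020000, 5.190000]
step 2: m = 4.105000, f(m) = -4.068975 < 0 → root in [4.105000, 5.190000]
Midpoint of [4.105000, 5.190000] = 4.647500

4.647500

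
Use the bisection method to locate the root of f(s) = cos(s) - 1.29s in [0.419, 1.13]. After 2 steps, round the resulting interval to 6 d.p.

[0.596750, 0.774500]

f(0.419000) = 0.372986, f(1.130000) = -1.031040 (opposite signs)
step 1: m = 0.774500, f(m) = -0.284334 < 0 → root in [0.419000, 0.774500]
step 2: m = 0.596750, f(m) = 0.057359 > 0 → root in [0.596750, 0.774500]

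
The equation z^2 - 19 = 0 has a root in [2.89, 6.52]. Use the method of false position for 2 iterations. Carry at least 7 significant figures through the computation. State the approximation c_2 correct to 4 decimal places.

f(2.890000) = -10.647900, f(6.520000) = 23.510400
step 1: c = 4.021552, f(c) = -2.827123 < 0 → new bracket [4.021552, 6.520000]
step 2: c = 4.289740, f(c) = -0.598130 < 0 → new bracket [4.289740, 6.520000]

4.2897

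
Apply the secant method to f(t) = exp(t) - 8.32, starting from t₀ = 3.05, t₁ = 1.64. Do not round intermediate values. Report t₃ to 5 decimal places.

f(t_0) = 12.795344, f(t_1) = -3.164830
t_2 = 1.640000 - (-3.164830)·(1.640000 - 3.050000)/(-3.164830 - (12.795344)) = 1.919597; f(t_2) = -1.501792
t_3 = 1.919597 - (-1.501792)·(1.919597 - 1.640000)/(-1.501792 - (-3.164830)) = 2.172084; f(t_3) = 0.456555

2.17208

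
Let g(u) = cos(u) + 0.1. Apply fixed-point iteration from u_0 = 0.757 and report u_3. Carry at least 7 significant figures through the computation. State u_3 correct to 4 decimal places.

u_1 = g(0.757000) = 0.826900
u_2 = g(0.826900) = 0.777160
u_3 = g(0.777160) = 0.812908

0.8129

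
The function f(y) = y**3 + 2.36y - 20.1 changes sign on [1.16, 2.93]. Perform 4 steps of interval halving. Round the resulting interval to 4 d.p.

[2.3769, 2.4875]

f(1.160000) = -15.801504, f(2.930000) = 11.968557 (opposite signs)
step 1: m = 2.045000, f(m) = -6.721559 < 0 → root in [2.045000, 2.930000]
step 2: m = 2.487500, f(m) = 1.162295 > 0 → root in [2.045000, 2.487500]
step 3: m = 2.266250, f(m) = -3.112441 < 0 → root in [2.266250, 2.487500]
step 4: m = 2.376875, f(m) = -1.062337 < 0 → root in [2.376875, 2.487500]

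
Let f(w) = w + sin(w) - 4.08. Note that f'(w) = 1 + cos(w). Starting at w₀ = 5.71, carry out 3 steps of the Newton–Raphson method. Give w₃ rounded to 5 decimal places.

5.02999

Newton update: w ← w − f(w)/f'(w).
w_0 = 5.710000: f = 1.087689, f' = 1.840178 → w_1 = 5.710000 - (1.087689)/(1.840178) = 5.118922
w_1 = 5.118922: f = 0.120424, f' = 1.395427 → w_2 = 5.118922 - (0.120424)/(1.395427) = 5.032622
w_2 = 5.032622: f = 0.003461, f' = 1.314788 → w_3 = 5.032622 - (0.003461)/(1.314788) = 5.029990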